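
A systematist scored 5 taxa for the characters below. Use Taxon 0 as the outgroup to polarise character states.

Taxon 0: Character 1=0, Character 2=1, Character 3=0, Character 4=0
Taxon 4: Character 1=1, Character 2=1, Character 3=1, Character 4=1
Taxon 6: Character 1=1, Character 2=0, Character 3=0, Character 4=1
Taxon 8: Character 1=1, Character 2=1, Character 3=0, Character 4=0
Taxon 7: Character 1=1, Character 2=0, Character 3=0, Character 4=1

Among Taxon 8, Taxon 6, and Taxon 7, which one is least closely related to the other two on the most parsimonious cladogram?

Taxon 8

Character polarity is set by the outgroup: the derived state is whichever differs from the outgroup's state, so for Character 2 the derived state is '0', and for the remaining characters it is '1'.
Character 1 (derived state '1') is shared by all ingroup taxa — unites the whole ingroup.
Character 2 (derived state '0') is shared by Taxon 6 and Taxon 7 — a synapomorphy uniting that clade.
Character 3 (derived state '1') is unique to Taxon 4 (autapomorphy; uninformative for grouping).
Character 4: derived state '1' in Taxon 4, Taxon 6, and Taxon 7 only — synapomorphy for {Taxon 4, Taxon 6, Taxon 7}.
Most parsimonious ingroup topology: ((Taxon 4,(Taxon 6,Taxon 7)),Taxon 8).
Taxon 7 and Taxon 6 share a more recent common ancestor with each other than either does with Taxon 8, so Taxon 8 is the least closely related of the three.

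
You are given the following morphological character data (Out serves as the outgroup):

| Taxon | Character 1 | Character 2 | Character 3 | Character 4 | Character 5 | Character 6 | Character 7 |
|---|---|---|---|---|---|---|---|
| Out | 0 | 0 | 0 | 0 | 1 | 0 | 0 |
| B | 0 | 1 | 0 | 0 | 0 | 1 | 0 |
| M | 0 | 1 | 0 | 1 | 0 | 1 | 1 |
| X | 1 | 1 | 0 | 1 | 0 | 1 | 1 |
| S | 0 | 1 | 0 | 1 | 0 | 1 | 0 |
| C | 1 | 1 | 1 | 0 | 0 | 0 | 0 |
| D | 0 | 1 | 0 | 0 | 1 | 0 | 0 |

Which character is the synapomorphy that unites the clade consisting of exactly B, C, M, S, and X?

Character 5

Character polarity is set by the outgroup: the derived state is whichever differs from the outgroup's state, so for Character 5 the derived state is '0', and for the remaining characters it is '1'.
Character 1 groups C and X, which is incompatible with the clades supported by the remaining characters; treating it as convergent (homoplasy) costs fewer steps than any alternative tree.
Character 2 (derived state '1') is shared by all ingroup taxa — unites the whole ingroup.
Character 3 (derived state '1') is unique to C (autapomorphy; uninformative for grouping).
Only M, S, and X show the derived state '1' for Character 4, supporting them as a clade.
Only B, C, M, S, and X show the derived state '0' for Character 5, supporting them as a clade.
Character 6 (derived state '1') is shared by B, M, S, and X — a synapomorphy uniting that clade.
Only M and X show the derived state '1' for Character 7, supporting them as a clade.
Most parsimonious ingroup topology: (((B,((M,X),S)),C),D).
The clade {B, C, M, S, X} is supported by Character 5: its derived state '0' occurs in exactly those taxa and in no other taxon (including the outgroup).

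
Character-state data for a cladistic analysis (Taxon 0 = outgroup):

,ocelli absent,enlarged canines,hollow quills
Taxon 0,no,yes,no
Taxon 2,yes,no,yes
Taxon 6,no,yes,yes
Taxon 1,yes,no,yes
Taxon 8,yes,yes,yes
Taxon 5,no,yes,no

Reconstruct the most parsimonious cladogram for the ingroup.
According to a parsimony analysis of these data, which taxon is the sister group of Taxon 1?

Character polarity is set by the outgroup: the derived state is whichever differs from the outgroup's state, so for enlarged canines the derived state is 'no', and for the remaining characters it is 'yes'.
Only Taxon 1, Taxon 2, and Taxon 8 show the derived state 'yes' for ocelli absent, supporting them as a clade.
Only Taxon 1 and Taxon 2 show the derived state 'no' for enlarged canines, supporting them as a clade.
Only Taxon 1, Taxon 2, Taxon 6, and Taxon 8 show the derived state 'yes' for hollow quills, supporting them as a clade.
Most parsimonious ingroup topology: ((((Taxon 2,Taxon 1),Taxon 8),Taxon 6),Taxon 5).
Taxon 1 and Taxon 2 form a cherry on this tree, so they are sister taxa.

Taxon 2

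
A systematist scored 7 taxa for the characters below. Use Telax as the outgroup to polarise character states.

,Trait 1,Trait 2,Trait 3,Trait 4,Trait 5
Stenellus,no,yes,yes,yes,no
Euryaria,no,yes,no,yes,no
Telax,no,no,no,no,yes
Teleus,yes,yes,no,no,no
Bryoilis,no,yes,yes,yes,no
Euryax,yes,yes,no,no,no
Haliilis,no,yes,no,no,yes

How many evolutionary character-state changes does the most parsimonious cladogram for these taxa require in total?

Character polarity is set by the outgroup: the derived state is whichever differs from the outgroup's state, so for Trait 5 the derived state is 'no', and for the remaining characters it is 'yes'.
Only Euryax and Teleus show the derived state 'yes' for Trait 1, supporting them as a clade.
All ingroup taxa share the derived state 'yes' for Trait 2; it defines the ingroup but does not resolve relationships within it.
Trait 3: derived state 'yes' in Bryoilis and Stenellus only — synapomorphy for {Bryoilis, Stenellus}.
Only Bryoilis, Euryaria, and Stenellus show the derived state 'yes' for Trait 4, supporting them as a clade.
Trait 5: derived state 'no' in Bryoilis, Euryaria, Euryax, Stenellus, and Teleus only — synapomorphy for {Bryoilis, Euryaria, Euryax, Stenellus, Teleus}.
Most parsimonious ingroup topology: ((((Stenellus,Bryoilis),Euryaria),(Euryax,Teleus)),Haliilis).
Changes per character on this tree: Trait 1: 1; Trait 2: 1; Trait 3: 1; Trait 4: 1; Trait 5: 1.
Total = 5.

5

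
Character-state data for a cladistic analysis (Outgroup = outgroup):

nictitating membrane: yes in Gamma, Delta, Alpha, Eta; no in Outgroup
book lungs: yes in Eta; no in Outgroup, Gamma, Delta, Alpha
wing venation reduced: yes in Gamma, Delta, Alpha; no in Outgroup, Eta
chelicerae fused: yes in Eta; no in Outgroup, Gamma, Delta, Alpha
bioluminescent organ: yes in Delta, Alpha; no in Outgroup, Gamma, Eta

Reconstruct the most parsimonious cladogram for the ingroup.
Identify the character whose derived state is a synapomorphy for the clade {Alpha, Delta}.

bioluminescent organ

The outgroup has state 'no' for every character, so 'yes' is the derived state throughout.
nictitating membrane (derived state 'yes') is shared by all ingroup taxa — unites the whole ingroup.
book lungs (derived state 'yes') is unique to Eta (autapomorphy; uninformative for grouping).
wing venation reduced: derived state 'yes' in Alpha, Delta, and Gamma only — synapomorphy for {Alpha, Delta, Gamma}.
chelicerae fused (derived state 'yes') is unique to Eta (autapomorphy; uninformative for grouping).
bioluminescent organ: derived state 'yes' in Alpha and Delta only — synapomorphy for {Alpha, Delta}.
Most parsimonious ingroup topology: ((Gamma,(Delta,Alpha)),Eta).
The clade {Alpha, Delta} is supported by bioluminescent organ: its derived state 'yes' occurs in exactly those taxa and in no other taxon (including the outgroup).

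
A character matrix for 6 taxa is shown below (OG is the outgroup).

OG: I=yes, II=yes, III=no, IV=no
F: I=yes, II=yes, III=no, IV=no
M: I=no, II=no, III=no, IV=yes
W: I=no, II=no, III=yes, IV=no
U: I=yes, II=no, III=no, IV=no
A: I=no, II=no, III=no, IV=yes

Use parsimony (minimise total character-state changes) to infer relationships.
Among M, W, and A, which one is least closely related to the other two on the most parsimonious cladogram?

W

Character polarity is set by the outgroup: the derived state is whichever differs from the outgroup's state, so for I, II the derived state is 'no', and for the remaining characters it is 'yes'.
I (derived state 'no') is shared by A, M, and W — a synapomorphy uniting that clade.
II: derived state 'no' in A, M, U, and W only — synapomorphy for {A, M, U, W}.
III: derived state 'yes' in W only — an autapomorphy, so it tells us nothing about relationships among taxa.
Only A and M show the derived state 'yes' for IV, supporting them as a clade.
Most parsimonious ingroup topology: (F,(((M,A),W),U)).
A and M share a more recent common ancestor with each other than either does with W, so W is the least closely related of the three.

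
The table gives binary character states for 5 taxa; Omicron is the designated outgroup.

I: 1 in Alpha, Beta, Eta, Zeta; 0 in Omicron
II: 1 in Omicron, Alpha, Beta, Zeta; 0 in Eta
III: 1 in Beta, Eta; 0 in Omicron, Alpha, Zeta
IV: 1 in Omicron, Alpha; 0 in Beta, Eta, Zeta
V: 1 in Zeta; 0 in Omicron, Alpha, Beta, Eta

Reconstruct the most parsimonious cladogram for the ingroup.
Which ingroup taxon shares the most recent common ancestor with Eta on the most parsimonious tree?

Beta

Character polarity is set by the outgroup: the derived state is whichever differs from the outgroup's state, so for II, IV the derived state is '0', and for the remaining characters it is '1'.
All ingroup taxa share the derived state '1' for I; it defines the ingroup but does not resolve relationships within it.
II: derived state '0' in Eta only — an autapomorphy, so it tells us nothing about relationships among taxa.
III: derived state '1' in Beta and Eta only — synapomorphy for {Beta, Eta}.
Only Beta, Eta, and Zeta show the derived state '0' for IV, supporting them as a clade.
V (derived state '1') is unique to Zeta (autapomorphy; uninformative for grouping).
Most parsimonious ingroup topology: (((Eta,Beta),Zeta),Alpha).
Eta and Beta form a cherry on this tree, so they are sister taxa.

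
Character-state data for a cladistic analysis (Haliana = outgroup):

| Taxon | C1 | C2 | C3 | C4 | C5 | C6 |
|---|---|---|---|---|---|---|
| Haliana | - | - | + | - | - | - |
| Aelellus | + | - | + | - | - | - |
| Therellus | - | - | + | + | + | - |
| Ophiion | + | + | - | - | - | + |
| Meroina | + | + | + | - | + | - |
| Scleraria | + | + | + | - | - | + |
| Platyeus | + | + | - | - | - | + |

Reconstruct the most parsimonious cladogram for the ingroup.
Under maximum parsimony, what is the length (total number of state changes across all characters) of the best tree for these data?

7

Character polarity is set by the outgroup: the derived state is whichever differs from the outgroup's state, so for C3 the derived state is '-', and for the remaining characters it is '+'.
C1 (derived state '+') is shared by Aelellus, Meroina, Ophiion, Platyeus, and Scleraria — a synapomorphy uniting that clade.
C2 (derived state '+') is shared by Meroina, Ophiion, Platyeus, and Scleraria — a synapomorphy uniting that clade.
Only Ophiion and Platyeus show the derived state '-' for C3, supporting them as a clade.
C4: derived state '+' in Therellus only — an autapomorphy, so it tells us nothing about relationships among taxa.
C5 (state '+') occurs in Meroina and Therellus but conflicts with the nesting implied by the other characters — most parsimoniously interpreted as homoplasy.
Only Ophiion, Platyeus, and Scleraria show the derived state '+' for C6, supporting them as a clade.
Most parsimonious ingroup topology: ((Aelellus,(((Ophiion,Platyeus),Scleraria),Meroina)),Therellus).
Changes per character on this tree: C1: 1; C2: 1; C3: 1; C4: 1; C5: 2; C6: 1.
Total = 7.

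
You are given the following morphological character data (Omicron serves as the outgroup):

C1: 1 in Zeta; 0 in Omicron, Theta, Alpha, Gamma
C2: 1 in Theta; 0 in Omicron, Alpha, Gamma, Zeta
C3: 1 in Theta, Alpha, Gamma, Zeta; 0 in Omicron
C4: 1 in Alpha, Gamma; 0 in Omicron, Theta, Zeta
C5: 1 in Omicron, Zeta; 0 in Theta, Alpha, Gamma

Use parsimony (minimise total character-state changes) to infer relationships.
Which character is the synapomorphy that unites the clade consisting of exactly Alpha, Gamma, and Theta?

Character polarity is set by the outgroup: the derived state is whichever differs from the outgroup's state, so for C5 the derived state is '0', and for the remaining characters it is '1'.
C1 (derived state '1') is unique to Zeta (autapomorphy; uninformative for grouping).
C2 (derived state '1') is unique to Theta (autapomorphy; uninformative for grouping).
All ingroup taxa share the derived state '1' for C3; it defines the ingroup but does not resolve relationships within it.
C4 (derived state '1') is shared by Alpha and Gamma — a synapomorphy uniting that clade.
Only Alpha, Gamma, and Theta show the derived state '0' for C5, supporting them as a clade.
Most parsimonious ingroup topology: ((Theta,(Alpha,Gamma)),Zeta).
The clade {Alpha, Gamma, Theta} is supported by C5: its derived state '0' occurs in exactly those taxa and in no other taxon (including the outgroup).

C5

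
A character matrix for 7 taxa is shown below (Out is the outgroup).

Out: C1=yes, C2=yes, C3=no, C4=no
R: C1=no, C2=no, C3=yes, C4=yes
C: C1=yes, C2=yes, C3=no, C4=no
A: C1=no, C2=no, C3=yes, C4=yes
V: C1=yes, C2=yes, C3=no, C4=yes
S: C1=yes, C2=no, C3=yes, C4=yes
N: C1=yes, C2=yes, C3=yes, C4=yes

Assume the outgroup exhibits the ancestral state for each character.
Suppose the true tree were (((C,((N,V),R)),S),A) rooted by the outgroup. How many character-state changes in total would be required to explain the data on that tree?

Map each character onto (((C,((N,V),R)),S),A) (rooted by Out) and count the minimum state changes it requires (Fitch parsimony):
C1: 2; C2: 3; C3: 3; C4: 2.
Total tree length = 10.

10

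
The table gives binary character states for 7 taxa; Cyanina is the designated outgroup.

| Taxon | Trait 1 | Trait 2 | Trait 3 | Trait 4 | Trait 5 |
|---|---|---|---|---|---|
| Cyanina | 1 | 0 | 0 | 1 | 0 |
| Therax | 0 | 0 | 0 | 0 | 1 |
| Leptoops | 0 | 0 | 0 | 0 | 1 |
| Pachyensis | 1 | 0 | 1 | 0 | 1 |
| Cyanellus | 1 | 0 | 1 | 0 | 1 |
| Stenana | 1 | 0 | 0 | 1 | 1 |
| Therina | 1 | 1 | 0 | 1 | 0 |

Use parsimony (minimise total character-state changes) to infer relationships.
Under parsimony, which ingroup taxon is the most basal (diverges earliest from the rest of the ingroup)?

Character polarity is set by the outgroup: the derived state is whichever differs from the outgroup's state, so for Trait 1, Trait 4 the derived state is '0', and for the remaining characters it is '1'.
Trait 1: derived state '0' in Leptoops and Therax only — synapomorphy for {Leptoops, Therax}.
Trait 2: derived state '1' in Therina only — an autapomorphy, so it tells us nothing about relationships among taxa.
Trait 3 (derived state '1') is shared by Cyanellus and Pachyensis — a synapomorphy uniting that clade.
Trait 4 (derived state '0') is shared by Cyanellus, Leptoops, Pachyensis, and Therax — a synapomorphy uniting that clade.
Only Cyanellus, Leptoops, Pachyensis, Stenana, and Therax show the derived state '1' for Trait 5, supporting them as a clade.
Most parsimonious ingroup topology: ((((Therax,Leptoops),(Pachyensis,Cyanellus)),Stenana),Therina).
Therina is sister to the clade containing all other ingroup taxa, so it is the earliest-diverging (most basal) ingroup lineage.

Therina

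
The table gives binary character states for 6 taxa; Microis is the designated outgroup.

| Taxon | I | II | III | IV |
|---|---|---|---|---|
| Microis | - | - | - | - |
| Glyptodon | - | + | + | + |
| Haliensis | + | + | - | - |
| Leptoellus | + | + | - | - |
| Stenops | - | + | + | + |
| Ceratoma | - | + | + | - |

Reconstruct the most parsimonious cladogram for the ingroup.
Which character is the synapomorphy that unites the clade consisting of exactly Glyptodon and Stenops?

The outgroup has state '-' for every character, so '+' is the derived state throughout.
I: derived state '+' in Haliensis and Leptoellus only — synapomorphy for {Haliensis, Leptoellus}.
II (derived state '+') is shared by all ingroup taxa — unites the whole ingroup.
Only Ceratoma, Glyptodon, and Stenops show the derived state '+' for III, supporting them as a clade.
Only Glyptodon and Stenops show the derived state '+' for IV, supporting them as a clade.
Most parsimonious ingroup topology: (((Glyptodon,Stenops),Ceratoma),(Haliensis,Leptoellus)).
The clade {Glyptodon, Stenops} is supported by IV: its derived state '+' occurs in exactly those taxa and in no other taxon (including the outgroup).

IV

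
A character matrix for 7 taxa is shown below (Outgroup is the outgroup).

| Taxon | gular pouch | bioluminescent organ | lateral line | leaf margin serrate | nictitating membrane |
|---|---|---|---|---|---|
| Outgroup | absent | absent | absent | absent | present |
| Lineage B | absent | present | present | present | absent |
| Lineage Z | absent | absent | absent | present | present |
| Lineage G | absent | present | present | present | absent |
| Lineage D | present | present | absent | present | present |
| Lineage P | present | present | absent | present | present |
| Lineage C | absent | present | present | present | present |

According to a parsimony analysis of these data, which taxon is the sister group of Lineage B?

Lineage G

Character polarity is set by the outgroup: the derived state is whichever differs from the outgroup's state, so for nictitating membrane the derived state is 'absent', and for the remaining characters it is 'present'.
gular pouch (derived state 'present') is shared by Lineage D and Lineage P — a synapomorphy uniting that clade.
bioluminescent organ: derived state 'present' in Lineage B, Lineage C, Lineage D, Lineage G, and Lineage P only — synapomorphy for {Lineage B, Lineage C, Lineage D, Lineage G, Lineage P}.
lateral line: derived state 'present' in Lineage B, Lineage C, and Lineage G only — synapomorphy for {Lineage B, Lineage C, Lineage G}.
All ingroup taxa share the derived state 'present' for leaf margin serrate; it defines the ingroup but does not resolve relationships within it.
nictitating membrane (derived state 'absent') is shared by Lineage B and Lineage G — a synapomorphy uniting that clade.
Most parsimonious ingroup topology: ((((Lineage B,Lineage G),Lineage C),(Lineage D,Lineage P)),Lineage Z).
Lineage B and Lineage G form a cherry on this tree, so they are sister taxa.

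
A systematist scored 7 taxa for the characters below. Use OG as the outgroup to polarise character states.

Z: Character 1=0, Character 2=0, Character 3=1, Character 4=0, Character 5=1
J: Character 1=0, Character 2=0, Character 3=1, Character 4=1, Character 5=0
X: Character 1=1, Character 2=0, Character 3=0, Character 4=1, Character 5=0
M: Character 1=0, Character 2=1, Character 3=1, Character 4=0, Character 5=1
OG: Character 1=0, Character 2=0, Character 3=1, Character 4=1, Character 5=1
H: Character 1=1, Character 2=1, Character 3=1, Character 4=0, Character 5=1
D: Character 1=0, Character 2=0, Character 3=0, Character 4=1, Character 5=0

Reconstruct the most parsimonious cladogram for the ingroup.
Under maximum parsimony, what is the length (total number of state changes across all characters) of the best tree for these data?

Character polarity is set by the outgroup: the derived state is whichever differs from the outgroup's state, so for Character 3, Character 4, Character 5 the derived state is '0', and for the remaining characters it is '1'.
Character 1 (state '1') occurs in H and X but conflicts with the nesting implied by the other characters — most parsimoniously interpreted as homoplasy.
Character 2: derived state '1' in H and M only — synapomorphy for {H, M}.
Character 3 (derived state '0') is shared by D and X — a synapomorphy uniting that clade.
Only H, M, and Z show the derived state '0' for Character 4, supporting them as a clade.
Only D, J, and X show the derived state '0' for Character 5, supporting them as a clade.
Most parsimonious ingroup topology: (((X,D),J),(Z,(M,H))).
Changes per character on this tree: Character 1: 2; Character 2: 1; Character 3: 1; Character 4: 1; Character 5: 1.
Total = 6.

6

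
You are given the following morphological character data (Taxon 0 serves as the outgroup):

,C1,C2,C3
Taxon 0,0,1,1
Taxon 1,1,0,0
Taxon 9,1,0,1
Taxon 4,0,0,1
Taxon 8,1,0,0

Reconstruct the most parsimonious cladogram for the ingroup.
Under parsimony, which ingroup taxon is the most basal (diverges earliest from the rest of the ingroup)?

Character polarity is set by the outgroup: the derived state is whichever differs from the outgroup's state, so for C2, C3 the derived state is '0', and for the remaining characters it is '1'.
C1: derived state '1' in Taxon 1, Taxon 8, and Taxon 9 only — synapomorphy for {Taxon 1, Taxon 8, Taxon 9}.
All ingroup taxa share the derived state '0' for C2; it defines the ingroup but does not resolve relationships within it.
Only Taxon 1 and Taxon 8 show the derived state '0' for C3, supporting them as a clade.
Most parsimonious ingroup topology: (((Taxon 1,Taxon 8),Taxon 9),Taxon 4).
Taxon 4 is sister to the clade containing all other ingroup taxa, so it is the earliest-diverging (most basal) ingroup lineage.

Taxon 4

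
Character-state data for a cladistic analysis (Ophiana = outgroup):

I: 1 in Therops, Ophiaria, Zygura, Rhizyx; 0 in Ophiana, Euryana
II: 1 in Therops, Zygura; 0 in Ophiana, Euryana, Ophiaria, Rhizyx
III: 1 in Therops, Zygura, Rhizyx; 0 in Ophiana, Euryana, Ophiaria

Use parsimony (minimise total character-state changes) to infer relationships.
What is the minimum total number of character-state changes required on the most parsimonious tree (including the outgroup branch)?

The outgroup has state '0' for every character, so '1' is the derived state throughout.
Only Ophiaria, Rhizyx, Therops, and Zygura show the derived state '1' for I, supporting them as a clade.
II: derived state '1' in Therops and Zygura only — synapomorphy for {Therops, Zygura}.
Only Rhizyx, Therops, and Zygura show the derived state '1' for III, supporting them as a clade.
Most parsimonious ingroup topology: ((((Therops,Zygura),Rhizyx),Ophiaria),Euryana).
Changes per character on this tree: I: 1; II: 1; III: 1.
Total = 3.

3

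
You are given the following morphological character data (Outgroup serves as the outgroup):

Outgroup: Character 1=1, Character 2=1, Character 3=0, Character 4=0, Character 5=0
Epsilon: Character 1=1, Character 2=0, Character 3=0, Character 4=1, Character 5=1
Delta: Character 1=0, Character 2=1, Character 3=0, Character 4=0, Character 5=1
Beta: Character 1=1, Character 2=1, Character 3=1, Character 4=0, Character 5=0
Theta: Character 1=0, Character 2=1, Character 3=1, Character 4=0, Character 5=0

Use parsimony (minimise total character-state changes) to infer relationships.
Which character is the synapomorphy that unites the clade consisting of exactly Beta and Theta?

Character 3

Character polarity is set by the outgroup: the derived state is whichever differs from the outgroup's state, so for Character 1, Character 2 the derived state is '0', and for the remaining characters it is '1'.
Character 1 groups Delta and Theta, which is incompatible with the clades supported by the remaining characters; treating it as convergent (homoplasy) costs fewer steps than any alternative tree.
Character 2 (derived state '0') is unique to Epsilon (autapomorphy; uninformative for grouping).
Character 3: derived state '1' in Beta and Theta only — synapomorphy for {Beta, Theta}.
Character 4: derived state '1' in Epsilon only — an autapomorphy, so it tells us nothing about relationships among taxa.
Character 5 (derived state '1') is shared by Delta and Epsilon — a synapomorphy uniting that clade.
Most parsimonious ingroup topology: ((Epsilon,Delta),(Beta,Theta)).
The clade {Beta, Theta} is supported by Character 3: its derived state '1' occurs in exactly those taxa and in no other taxon (including the outgroup).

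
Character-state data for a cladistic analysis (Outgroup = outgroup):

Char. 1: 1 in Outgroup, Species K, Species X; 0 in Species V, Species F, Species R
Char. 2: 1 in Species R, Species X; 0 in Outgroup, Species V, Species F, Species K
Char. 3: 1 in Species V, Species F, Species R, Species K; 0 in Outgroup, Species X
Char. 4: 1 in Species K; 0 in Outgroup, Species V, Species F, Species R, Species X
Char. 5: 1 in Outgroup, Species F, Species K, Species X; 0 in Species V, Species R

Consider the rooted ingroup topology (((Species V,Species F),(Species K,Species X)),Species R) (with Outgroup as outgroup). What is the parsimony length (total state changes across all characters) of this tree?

Map each character onto (((Species V,Species F),(Species K,Species X)),Species R) (rooted by Outgroup) and count the minimum state changes it requires (Fitch parsimony):
Char. 1: 2; Char. 2: 2; Char. 3: 2; Char. 4: 1; Char. 5: 2.
Total tree length = 9.

9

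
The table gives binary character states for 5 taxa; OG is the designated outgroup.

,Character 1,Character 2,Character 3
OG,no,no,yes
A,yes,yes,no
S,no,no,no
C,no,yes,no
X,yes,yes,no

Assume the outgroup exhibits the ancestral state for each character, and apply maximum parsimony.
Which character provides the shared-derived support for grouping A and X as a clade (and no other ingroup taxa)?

Character 1

Character polarity is set by the outgroup: the derived state is whichever differs from the outgroup's state, so for Character 3 the derived state is 'no', and for the remaining characters it is 'yes'.
Character 1: derived state 'yes' in A and X only — synapomorphy for {A, X}.
Character 2 (derived state 'yes') is shared by A, C, and X — a synapomorphy uniting that clade.
Character 3 (derived state 'no') is shared by all ingroup taxa — unites the whole ingroup.
Most parsimonious ingroup topology: (((A,X),C),S).
The clade {A, X} is supported by Character 1: its derived state 'yes' occurs in exactly those taxa and in no other taxon (including the outgroup).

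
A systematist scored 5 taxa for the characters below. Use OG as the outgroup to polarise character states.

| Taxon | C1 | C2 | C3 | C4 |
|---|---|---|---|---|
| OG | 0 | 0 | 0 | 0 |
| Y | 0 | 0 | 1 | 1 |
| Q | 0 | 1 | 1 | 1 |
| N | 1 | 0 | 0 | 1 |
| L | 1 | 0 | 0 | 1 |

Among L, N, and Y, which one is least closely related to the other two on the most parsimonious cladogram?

Y

The outgroup has state '0' for every character, so '1' is the derived state throughout.
C1: derived state '1' in L and N only — synapomorphy for {L, N}.
C2: derived state '1' in Q only — an autapomorphy, so it tells us nothing about relationships among taxa.
C3: derived state '1' in Q and Y only — synapomorphy for {Q, Y}.
All ingroup taxa share the derived state '1' for C4; it defines the ingroup but does not resolve relationships within it.
Most parsimonious ingroup topology: ((Y,Q),(N,L)).
N and L share a more recent common ancestor with each other than either does with Y, so Y is the least closely related of the three.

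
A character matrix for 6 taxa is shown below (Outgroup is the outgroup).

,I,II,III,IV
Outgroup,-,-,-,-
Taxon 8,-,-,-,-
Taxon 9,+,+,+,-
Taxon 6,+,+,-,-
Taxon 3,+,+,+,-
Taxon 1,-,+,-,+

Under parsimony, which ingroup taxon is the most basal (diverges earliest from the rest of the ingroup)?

Taxon 8

The outgroup has state '-' for every character, so '+' is the derived state throughout.
Only Taxon 3, Taxon 6, and Taxon 9 show the derived state '+' for I, supporting them as a clade.
Only Taxon 1, Taxon 3, Taxon 6, and Taxon 9 show the derived state '+' for II, supporting them as a clade.
III (derived state '+') is shared by Taxon 3 and Taxon 9 — a synapomorphy uniting that clade.
IV: derived state '+' in Taxon 1 only — an autapomorphy, so it tells us nothing about relationships among taxa.
Most parsimonious ingroup topology: (Taxon 8,(((Taxon 9,Taxon 3),Taxon 6),Taxon 1)).
Taxon 8 is sister to the clade containing all other ingroup taxa, so it is the earliest-diverging (most basal) ingroup lineage.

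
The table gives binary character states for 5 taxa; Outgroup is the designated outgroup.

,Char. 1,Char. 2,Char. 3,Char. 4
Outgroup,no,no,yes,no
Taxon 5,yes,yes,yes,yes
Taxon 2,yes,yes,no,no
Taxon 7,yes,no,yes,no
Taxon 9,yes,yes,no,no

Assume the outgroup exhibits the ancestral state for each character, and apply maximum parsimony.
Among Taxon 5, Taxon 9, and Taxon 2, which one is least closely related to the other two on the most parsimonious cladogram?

Taxon 5

Character polarity is set by the outgroup: the derived state is whichever differs from the outgroup's state, so for Char. 3 the derived state is 'no', and for the remaining characters it is 'yes'.
All ingroup taxa share the derived state 'yes' for Char. 1; it defines the ingroup but does not resolve relationships within it.
Char. 2: derived state 'yes' in Taxon 2, Taxon 5, and Taxon 9 only — synapomorphy for {Taxon 2, Taxon 5, Taxon 9}.
Char. 3: derived state 'no' in Taxon 2 and Taxon 9 only — synapomorphy for {Taxon 2, Taxon 9}.
Char. 4: derived state 'yes' in Taxon 5 only — an autapomorphy, so it tells us nothing about relationships among taxa.
Most parsimonious ingroup topology: ((Taxon 5,(Taxon 2,Taxon 9)),Taxon 7).
Taxon 2 and Taxon 9 share a more recent common ancestor with each other than either does with Taxon 5, so Taxon 5 is the least closely related of the three.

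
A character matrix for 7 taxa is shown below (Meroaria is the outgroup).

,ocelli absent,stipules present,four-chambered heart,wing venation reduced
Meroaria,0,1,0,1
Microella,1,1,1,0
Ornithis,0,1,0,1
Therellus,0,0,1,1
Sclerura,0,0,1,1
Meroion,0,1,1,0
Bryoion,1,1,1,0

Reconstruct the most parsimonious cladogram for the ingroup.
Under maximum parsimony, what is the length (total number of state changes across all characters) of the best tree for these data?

Character polarity is set by the outgroup: the derived state is whichever differs from the outgroup's state, so for stipules present, wing venation reduced the derived state is '0', and for the remaining characters it is '1'.
ocelli absent: derived state '1' in Bryoion and Microella only — synapomorphy for {Bryoion, Microella}.
stipules present: derived state '0' in Sclerura and Therellus only — synapomorphy for {Sclerura, Therellus}.
four-chambered heart (derived state '1') is shared by Bryoion, Meroion, Microella, Sclerura, and Therellus — a synapomorphy uniting that clade.
wing venation reduced (derived state '0') is shared by Bryoion, Meroion, and Microella — a synapomorphy uniting that clade.
Most parsimonious ingroup topology: ((((Microella,Bryoion),Meroion),(Therellus,Sclerura)),Ornithis).
Changes per character on this tree: ocelli absent: 1; stipules present: 1; four-chambered heart: 1; wing venation reduced: 1.
Total = 4.

4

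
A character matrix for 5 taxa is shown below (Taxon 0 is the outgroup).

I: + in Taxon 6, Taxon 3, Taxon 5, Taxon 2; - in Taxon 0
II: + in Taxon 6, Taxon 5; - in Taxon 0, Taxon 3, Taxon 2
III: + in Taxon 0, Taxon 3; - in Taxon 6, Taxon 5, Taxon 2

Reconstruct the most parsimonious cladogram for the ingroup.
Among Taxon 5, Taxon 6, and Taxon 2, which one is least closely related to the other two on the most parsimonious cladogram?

Character polarity is set by the outgroup: the derived state is whichever differs from the outgroup's state, so for III the derived state is '-', and for the remaining characters it is '+'.
All ingroup taxa share the derived state '+' for I; it defines the ingroup but does not resolve relationships within it.
Only Taxon 5 and Taxon 6 show the derived state '+' for II, supporting them as a clade.
Only Taxon 2, Taxon 5, and Taxon 6 show the derived state '-' for III, supporting them as a clade.
Most parsimonious ingroup topology: (((Taxon 6,Taxon 5),Taxon 2),Taxon 3).
Taxon 6 and Taxon 5 share a more recent common ancestor with each other than either does with Taxon 2, so Taxon 2 is the least closely related of the three.

Taxon 2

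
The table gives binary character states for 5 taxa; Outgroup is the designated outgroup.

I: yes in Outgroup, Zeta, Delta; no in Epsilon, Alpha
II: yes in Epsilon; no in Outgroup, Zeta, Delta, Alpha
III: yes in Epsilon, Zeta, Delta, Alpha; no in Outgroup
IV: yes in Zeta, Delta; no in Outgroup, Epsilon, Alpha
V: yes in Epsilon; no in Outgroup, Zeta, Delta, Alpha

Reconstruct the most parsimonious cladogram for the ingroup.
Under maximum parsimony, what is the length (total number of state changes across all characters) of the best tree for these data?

Character polarity is set by the outgroup: the derived state is whichever differs from the outgroup's state, so for I the derived state is 'no', and for the remaining characters it is 'yes'.
I (derived state 'no') is shared by Alpha and Epsilon — a synapomorphy uniting that clade.
II: derived state 'yes' in Epsilon only — an autapomorphy, so it tells us nothing about relationships among taxa.
All ingroup taxa share the derived state 'yes' for III; it defines the ingroup but does not resolve relationships within it.
IV: derived state 'yes' in Delta and Zeta only — synapomorphy for {Delta, Zeta}.
V: derived state 'yes' in Epsilon only — an autapomorphy, so it tells us nothing about relationships among taxa.
Most parsimonious ingroup topology: ((Epsilon,Alpha),(Zeta,Delta)).
Changes per character on this tree: I: 1; II: 1; III: 1; IV: 1; V: 1.
Total = 5.

5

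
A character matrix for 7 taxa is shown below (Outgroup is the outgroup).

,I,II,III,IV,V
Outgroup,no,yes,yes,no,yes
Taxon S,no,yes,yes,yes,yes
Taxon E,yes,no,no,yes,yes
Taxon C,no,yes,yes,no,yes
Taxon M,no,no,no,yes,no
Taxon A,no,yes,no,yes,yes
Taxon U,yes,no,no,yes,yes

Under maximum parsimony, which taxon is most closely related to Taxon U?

Character polarity is set by the outgroup: the derived state is whichever differs from the outgroup's state, so for II, III, V the derived state is 'no', and for the remaining characters it is 'yes'.
I (derived state 'yes') is shared by Taxon E and Taxon U — a synapomorphy uniting that clade.
II (derived state 'no') is shared by Taxon E, Taxon M, and Taxon U — a synapomorphy uniting that clade.
III: derived state 'no' in Taxon A, Taxon E, Taxon M, and Taxon U only — synapomorphy for {Taxon A, Taxon E, Taxon M, Taxon U}.
IV: derived state 'yes' in Taxon A, Taxon E, Taxon M, Taxon S, and Taxon U only — synapomorphy for {Taxon A, Taxon E, Taxon M, Taxon S, Taxon U}.
V: derived state 'no' in Taxon M only — an autapomorphy, so it tells us nothing about relationships among taxa.
Most parsimonious ingroup topology: ((Taxon S,(((Taxon E,Taxon U),Taxon M),Taxon A)),Taxon C).
Taxon U and Taxon E form a cherry on this tree, so they are sister taxa.

Taxon E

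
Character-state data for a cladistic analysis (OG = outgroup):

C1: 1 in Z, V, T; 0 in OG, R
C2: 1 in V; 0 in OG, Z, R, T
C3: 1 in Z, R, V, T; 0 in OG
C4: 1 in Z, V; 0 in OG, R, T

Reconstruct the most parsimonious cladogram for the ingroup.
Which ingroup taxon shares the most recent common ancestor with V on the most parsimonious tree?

The outgroup has state '0' for every character, so '1' is the derived state throughout.
C1: derived state '1' in T, V, and Z only — synapomorphy for {T, V, Z}.
C2: derived state '1' in V only — an autapomorphy, so it tells us nothing about relationships among taxa.
C3 (derived state '1') is shared by all ingroup taxa — unites the whole ingroup.
C4: derived state '1' in V and Z only — synapomorphy for {V, Z}.
Most parsimonious ingroup topology: (((Z,V),T),R).
V and Z form a cherry on this tree, so they are sister taxa.

Z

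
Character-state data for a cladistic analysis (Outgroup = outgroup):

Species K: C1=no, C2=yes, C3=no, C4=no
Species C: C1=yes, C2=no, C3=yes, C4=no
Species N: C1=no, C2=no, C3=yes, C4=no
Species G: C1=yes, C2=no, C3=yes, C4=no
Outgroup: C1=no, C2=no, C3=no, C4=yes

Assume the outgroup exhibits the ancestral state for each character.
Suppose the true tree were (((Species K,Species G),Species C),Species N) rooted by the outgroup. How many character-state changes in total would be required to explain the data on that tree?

Map each character onto (((Species K,Species G),Species C),Species N) (rooted by Outgroup) and count the minimum state changes it requires (Fitch parsimony):
C1: 2; C2: 1; C3: 2; C4: 1.
Total tree length = 6.

6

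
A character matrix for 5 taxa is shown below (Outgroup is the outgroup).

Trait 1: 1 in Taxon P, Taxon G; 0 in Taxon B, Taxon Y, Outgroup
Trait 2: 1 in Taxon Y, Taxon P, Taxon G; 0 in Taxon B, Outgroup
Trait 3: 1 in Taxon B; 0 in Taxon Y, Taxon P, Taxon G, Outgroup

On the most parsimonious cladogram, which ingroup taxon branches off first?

Taxon B

The outgroup has state '0' for every character, so '1' is the derived state throughout.
Trait 1: derived state '1' in Taxon G and Taxon P only — synapomorphy for {Taxon G, Taxon P}.
Trait 2: derived state '1' in Taxon G, Taxon P, and Taxon Y only — synapomorphy for {Taxon G, Taxon P, Taxon Y}.
Trait 3 (derived state '1') is unique to Taxon B (autapomorphy; uninformative for grouping).
Most parsimonious ingroup topology: (((Taxon G,Taxon P),Taxon Y),Taxon B).
Taxon B is sister to the clade containing all other ingroup taxa, so it is the earliest-diverging (most basal) ingroup lineage.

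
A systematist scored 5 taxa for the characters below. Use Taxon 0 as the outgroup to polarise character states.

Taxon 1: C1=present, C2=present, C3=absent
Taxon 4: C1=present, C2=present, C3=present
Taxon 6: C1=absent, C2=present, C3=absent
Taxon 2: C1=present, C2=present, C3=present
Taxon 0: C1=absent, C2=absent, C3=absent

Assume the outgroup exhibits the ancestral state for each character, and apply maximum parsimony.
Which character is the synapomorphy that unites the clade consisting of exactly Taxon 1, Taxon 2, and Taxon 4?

The outgroup has state 'absent' for every character, so 'present' is the derived state throughout.
Only Taxon 1, Taxon 2, and Taxon 4 show the derived state 'present' for C1, supporting them as a clade.
C2 (derived state 'present') is shared by all ingroup taxa — unites the whole ingroup.
C3 (derived state 'present') is shared by Taxon 2 and Taxon 4 — a synapomorphy uniting that clade.
Most parsimonious ingroup topology: ((Taxon 1,(Taxon 4,Taxon 2)),Taxon 6).
The clade {Taxon 1, Taxon 2, Taxon 4} is supported by C1: its derived state 'present' occurs in exactly those taxa and in no other taxon (including the outgroup).

C1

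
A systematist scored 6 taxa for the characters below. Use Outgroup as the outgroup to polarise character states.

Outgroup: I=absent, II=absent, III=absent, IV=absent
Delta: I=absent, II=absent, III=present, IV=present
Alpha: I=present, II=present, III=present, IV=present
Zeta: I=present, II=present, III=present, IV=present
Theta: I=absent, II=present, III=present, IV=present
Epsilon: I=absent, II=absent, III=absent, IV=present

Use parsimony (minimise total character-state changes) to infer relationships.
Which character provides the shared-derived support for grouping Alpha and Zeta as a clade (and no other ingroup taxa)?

I

The outgroup has state 'absent' for every character, so 'present' is the derived state throughout.
I: derived state 'present' in Alpha and Zeta only — synapomorphy for {Alpha, Zeta}.
II (derived state 'present') is shared by Alpha, Theta, and Zeta — a synapomorphy uniting that clade.
Only Alpha, Delta, Theta, and Zeta show the derived state 'present' for III, supporting them as a clade.
All ingroup taxa share the derived state 'present' for IV; it defines the ingroup but does not resolve relationships within it.
Most parsimonious ingroup topology: ((Delta,((Alpha,Zeta),Theta)),Epsilon).
The clade {Alpha, Zeta} is supported by I: its derived state 'present' occurs in exactly those taxa and in no other taxon (including the outgroup).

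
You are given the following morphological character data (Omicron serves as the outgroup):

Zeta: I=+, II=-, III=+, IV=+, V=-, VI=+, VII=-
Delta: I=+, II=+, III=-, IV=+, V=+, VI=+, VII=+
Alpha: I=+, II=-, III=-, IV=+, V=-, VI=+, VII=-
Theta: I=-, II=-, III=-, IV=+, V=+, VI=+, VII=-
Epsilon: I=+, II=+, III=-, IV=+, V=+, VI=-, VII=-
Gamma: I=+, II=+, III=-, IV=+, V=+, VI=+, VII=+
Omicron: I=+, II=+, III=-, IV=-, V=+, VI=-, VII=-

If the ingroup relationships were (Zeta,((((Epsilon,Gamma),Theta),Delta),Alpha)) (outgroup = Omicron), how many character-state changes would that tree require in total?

12

Map each character onto (Zeta,((((Epsilon,Gamma),Theta),Delta),Alpha)) (rooted by Omicron) and count the minimum state changes it requires (Fitch parsimony):
I: 1; II: 3; III: 1; IV: 1; V: 2; VI: 2; VII: 2.
Total tree length = 12.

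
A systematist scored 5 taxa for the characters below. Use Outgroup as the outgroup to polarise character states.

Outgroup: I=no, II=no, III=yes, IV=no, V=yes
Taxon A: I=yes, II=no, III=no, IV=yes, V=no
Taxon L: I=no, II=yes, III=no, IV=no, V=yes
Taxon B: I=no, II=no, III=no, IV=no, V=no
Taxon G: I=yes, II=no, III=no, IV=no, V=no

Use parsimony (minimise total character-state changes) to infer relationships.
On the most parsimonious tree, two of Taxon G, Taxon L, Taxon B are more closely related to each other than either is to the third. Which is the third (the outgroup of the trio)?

Character polarity is set by the outgroup: the derived state is whichever differs from the outgroup's state, so for III, V the derived state is 'no', and for the remaining characters it is 'yes'.
I: derived state 'yes' in Taxon A and Taxon G only — synapomorphy for {Taxon A, Taxon G}.
II (derived state 'yes') is unique to Taxon L (autapomorphy; uninformative for grouping).
All ingroup taxa share the derived state 'no' for III; it defines the ingroup but does not resolve relationships within it.
IV (derived state 'yes') is unique to Taxon A (autapomorphy; uninformative for grouping).
V (derived state 'no') is shared by Taxon A, Taxon B, and Taxon G — a synapomorphy uniting that clade.
Most parsimonious ingroup topology: (((Taxon A,Taxon G),Taxon B),Taxon L).
Taxon G and Taxon B share a more recent common ancestor with each other than either does with Taxon L, so Taxon L is the least closely related of the three.

Taxon L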